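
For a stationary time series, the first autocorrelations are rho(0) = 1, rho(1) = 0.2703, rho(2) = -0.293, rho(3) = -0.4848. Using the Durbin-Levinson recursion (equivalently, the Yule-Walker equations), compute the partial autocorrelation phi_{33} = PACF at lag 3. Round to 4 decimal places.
\phi_{33} = -0.3420

The PACF at lag k is phi_{kk}, the last component of the solution
to the Yule-Walker system G_k phi = r_k where
  (G_k)_{ij} = rho(|i - j|), (r_k)_i = rho(i), i,j = 1..k.
Equivalently, Durbin-Levinson gives phi_{kk} iteratively:
  phi_{11} = rho(1)
  phi_{kk} = [rho(k) - sum_{j=1..k-1} phi_{k-1,j} rho(k-j)]
            / [1 - sum_{j=1..k-1} phi_{k-1,j} rho(j)],
  phi_{k,j} = phi_{k-1,j} - phi_{kk} phi_{k-1,k-j},  j = 1..k-1.
Step k = 1:
  phi_11 = rho(1) = 0.2703.
Step k = 2:
  phi_22 = [rho(2) - phi_11 rho(1)] / [1 - phi_11 rho(1)] = [-0.293 - (0.2703)(0.2703)] / [1 - (0.2703)(0.2703)]
         = -0.36606209 / 0.92693791 = -0.394915.
  Update: phi_21 = phi_11 - phi_22 phi_11 = 0.2703 - (-0.394915)(0.2703) = 0.377046.
Step k = 3:
  phi_33 = [rho(3) - phi_21 rho(2) - phi_22 rho(1)] / [1 - phi_21 rho(1) - phi_22 rho(2)]
    numerator   = -0.4848 - (0.377046)(-0.293) - (-0.394915)(0.2703) = -0.26757998
    denominator = 1 - (0.377046)(0.2703) - (-0.394915)(-0.293) = 0.78237434
  phi_33 = -0.26757998 / 0.78237434 = -0.342.
Therefore phi_{33} = -0.3420.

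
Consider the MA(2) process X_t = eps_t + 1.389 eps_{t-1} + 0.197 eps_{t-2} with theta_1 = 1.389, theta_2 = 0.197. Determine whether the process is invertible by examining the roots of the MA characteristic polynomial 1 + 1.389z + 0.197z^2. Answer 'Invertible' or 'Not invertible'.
\text{Not invertible}

The MA(q) characteristic polynomial is P(z) = 1 + 1.389z + 0.197z^2.
Invertibility requires all roots to lie outside the unit circle, i.e. |z| > 1 for every root.
Set 1 + (1.389) z + (0.197) z^2 = 0, i.e. a z^2 + b z + c = 0 with a = 0.197, b = 1.389, c = 1.
Discriminant D = b^2 - 4ac = (1.389)^2 - 4*(0.197)*1 = 1.929321 - (0.788) = 1.141321.
D >= 0, so the roots are real: z = (-b +/- sqrt(D)) / (2a) = (-1.389 +/- 1.068326) / (0.394).
  z_1 = (-1.389 + 1.068326) / (0.394) = -0.8139,   |z_1| = 0.8139.
  z_2 = (-1.389 - 1.068326) / (0.394) = -6.2369,   |z_2| = 6.2369.
Moduli of all roots: 0.8139, 6.2369.
All moduli strictly greater than 1? No.
Verdict: Not invertible.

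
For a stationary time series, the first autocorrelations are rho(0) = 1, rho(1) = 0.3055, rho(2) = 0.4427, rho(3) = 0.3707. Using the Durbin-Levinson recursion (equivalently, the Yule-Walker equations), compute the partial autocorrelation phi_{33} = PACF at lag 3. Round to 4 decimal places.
\phi_{33} = 0.2200

The PACF at lag k is phi_{kk}, the last component of the solution
to the Yule-Walker system G_k phi = r_k where
  (G_k)_{ij} = rho(|i - j|), (r_k)_i = rho(i), i,j = 1..k.
Equivalently, Durbin-Levinson gives phi_{kk} iteratively:
  phi_{11} = rho(1)
  phi_{kk} = [rho(k) - sum_{j=1..k-1} phi_{k-1,j} rho(k-j)]
            / [1 - sum_{j=1..k-1} phi_{k-1,j} rho(j)],
  phi_{k,j} = phi_{k-1,j} - phi_{kk} phi_{k-1,k-j},  j = 1..k-1.
Step k = 1:
  phi_11 = rho(1) = 0.3055.
Step k = 2:
  phi_22 = [rho(2) - phi_11 rho(1)] / [1 - phi_11 rho(1)] = [0.4427 - (0.3055)(0.3055)] / [1 - (0.3055)(0.3055)]
         = 0.34936975 / 0.90666975 = 0.385333.
  Update: phi_21 = phi_11 - phi_22 phi_11 = 0.3055 - (0.385333)(0.3055) = 0.187781.
Step k = 3:
  phi_33 = [rho(3) - phi_21 rho(2) - phi_22 rho(1)] / [1 - phi_21 rho(1) - phi_22 rho(2)]
    numerator   = 0.3707 - (0.187781)(0.4427) - (0.385333)(0.3055) = 0.16985023
    denominator = 1 - (0.187781)(0.3055) - (0.385333)(0.4427) = 0.77204607
  phi_33 = 0.16985023 / 0.77204607 = 0.22.
Therefore phi_{33} = 0.2200.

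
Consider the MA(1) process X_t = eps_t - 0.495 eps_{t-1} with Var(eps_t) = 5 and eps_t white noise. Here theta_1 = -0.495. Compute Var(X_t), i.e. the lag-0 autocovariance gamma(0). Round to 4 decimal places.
\gamma(0) = 6.2251

For an MA(q) process X_t = eps_t + sum_i theta_i eps_{t-i} with
Var(eps_t) = sigma^2, the variance is
  gamma(0) = sigma^2 * (1 + sum_i theta_i^2).
  sum_i theta_i^2 = (-0.495)^2 = 0.245025.
  gamma(0) = 5 * (1 + 0.245025) = 5 * 1.245025 = 6.225125, which rounds to 6.2251.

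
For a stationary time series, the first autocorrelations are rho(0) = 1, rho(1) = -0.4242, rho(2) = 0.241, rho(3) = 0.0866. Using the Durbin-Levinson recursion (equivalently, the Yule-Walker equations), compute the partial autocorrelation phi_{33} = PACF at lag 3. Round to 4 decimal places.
\phi_{33} = 0.2609

The PACF at lag k is phi_{kk}, the last component of the solution
to the Yule-Walker system G_k phi = r_k where
  (G_k)_{ij} = rho(|i - j|), (r_k)_i = rho(i), i,j = 1..k.
Equivalently, Durbin-Levinson gives phi_{kk} iteratively:
  phi_{11} = rho(1)
  phi_{kk} = [rho(k) - sum_{j=1..k-1} phi_{k-1,j} rho(k-j)]
            / [1 - sum_{j=1..k-1} phi_{k-1,j} rho(j)],
  phi_{k,j} = phi_{k-1,j} - phi_{kk} phi_{k-1,k-j},  j = 1..k-1.
Step k = 1:
  phi_11 = rho(1) = -0.4242.
Step k = 2:
  phi_22 = [rho(2) - phi_11 rho(1)] / [1 - phi_11 rho(1)] = [0.241 - (-0.4242)(-0.4242)] / [1 - (-0.4242)(-0.4242)]
         = 0.06105436 / 0.82005436 = 0.074452.
  Update: phi_21 = phi_11 - phi_22 phi_11 = -0.4242 - (0.074452)(-0.4242) = -0.392618.
Step k = 3:
  phi_33 = [rho(3) - phi_21 rho(2) - phi_22 rho(1)] / [1 - phi_21 rho(1) - phi_22 rho(2)]
    numerator   = 0.0866 - (-0.392618)(0.241) - (0.074452)(-0.4242) = 0.21280322
    denominator = 1 - (-0.392618)(-0.4242) - (0.074452)(0.241) = 0.81550877
  phi_33 = 0.21280322 / 0.81550877 = 0.2609.
Therefore phi_{33} = 0.2609.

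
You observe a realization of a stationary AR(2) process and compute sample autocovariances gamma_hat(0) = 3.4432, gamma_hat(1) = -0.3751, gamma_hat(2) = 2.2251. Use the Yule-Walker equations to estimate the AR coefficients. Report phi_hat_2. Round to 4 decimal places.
\hat\phi_{2} = 0.6420

The Yule-Walker equations for an AR(p) process read, in matrix form,
  Gamma_p phi = r_p,   with   (Gamma_p)_{ij} = gamma(|i - j|),
                       (r_p)_i = gamma(i),   i,j = 1..p.
Substitute the sample gammas (Toeplitz matrix and right-hand side of size 2):
  Gamma_p = [[3.4432, -0.3751], [-0.3751, 3.4432]]
  r_p     = [-0.3751, 2.2251]
Written out:
  3.4432 phi_1 - 0.3751 phi_2 = -0.3751
  -0.3751 phi_1 + 3.4432 phi_2 = 2.2251
Solve by Cramer's rule:
  det = gamma(0)^2 - gamma(1)^2 = (3.4432)^2 - (-0.3751)^2 = 11.85562624 - 0.14070001 = 11.71492623
  phi_hat_1 = [gamma(1) gamma(0) - gamma(1) gamma(2)] / det = [(-0.3751)(3.4432) - (-0.3751)(2.2251)] / 11.71492623 = -0.45690931 / 11.71492623 = -0.039
  phi_hat_2 = [gamma(0) gamma(2) - gamma(1)^2] / det = [(3.4432)(2.2251) - (-0.3751)^2] / 11.71492623 = 7.52076431 / 11.71492623 = 0.642
So phi_hat = [-0.0390, 0.6420].
Therefore phi_hat_2 = 0.6420.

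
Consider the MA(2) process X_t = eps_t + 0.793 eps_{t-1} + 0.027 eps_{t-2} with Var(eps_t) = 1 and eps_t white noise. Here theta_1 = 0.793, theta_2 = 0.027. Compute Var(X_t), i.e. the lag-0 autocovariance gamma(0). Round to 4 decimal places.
\gamma(0) = 1.6296

For an MA(q) process X_t = eps_t + sum_i theta_i eps_{t-i} with
Var(eps_t) = sigma^2, the variance is
  gamma(0) = sigma^2 * (1 + sum_i theta_i^2).
  sum_i theta_i^2 = (0.793)^2 + (0.027)^2 = 0.628849 + 0.000729 = 0.629578.
  gamma(0) = 1 * (1 + 0.629578) = 1 * 1.629578 = 1.629578, which rounds to 1.6296.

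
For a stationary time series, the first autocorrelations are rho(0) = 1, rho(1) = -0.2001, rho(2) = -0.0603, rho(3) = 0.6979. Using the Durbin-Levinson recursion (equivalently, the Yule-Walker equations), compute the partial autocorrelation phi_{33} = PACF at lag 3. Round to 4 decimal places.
\phi_{33} = 0.6990

The PACF at lag k is phi_{kk}, the last component of the solution
to the Yule-Walker system G_k phi = r_k where
  (G_k)_{ij} = rho(|i - j|), (r_k)_i = rho(i), i,j = 1..k.
Equivalently, Durbin-Levinson gives phi_{kk} iteratively:
  phi_{11} = rho(1)
  phi_{kk} = [rho(k) - sum_{j=1..k-1} phi_{k-1,j} rho(k-j)]
            / [1 - sum_{j=1..k-1} phi_{k-1,j} rho(j)],
  phi_{k,j} = phi_{k-1,j} - phi_{kk} phi_{k-1,k-j},  j = 1..k-1.
Step k = 1:
  phi_11 = rho(1) = -0.2001.
Step k = 2:
  phi_22 = [rho(2) - phi_11 rho(1)] / [1 - phi_11 rho(1)] = [-0.0603 - (-0.2001)(-0.2001)] / [1 - (-0.2001)(-0.2001)]
         = -0.10034001 / 0.95995999 = -0.104525.
  Update: phi_21 = phi_11 - phi_22 phi_11 = -0.2001 - (-0.104525)(-0.2001) = -0.221015.
Step k = 3:
  phi_33 = [rho(3) - phi_21 rho(2) - phi_22 rho(1)] / [1 - phi_21 rho(1) - phi_22 rho(2)]
    numerator   = 0.6979 - (-0.221015)(-0.0603) - (-0.104525)(-0.2001) = 0.66365727
    denominator = 1 - (-0.221015)(-0.2001) - (-0.104525)(-0.0603) = 0.94947193
  phi_33 = 0.66365727 / 0.94947193 = 0.699.
Therefore phi_{33} = 0.6990.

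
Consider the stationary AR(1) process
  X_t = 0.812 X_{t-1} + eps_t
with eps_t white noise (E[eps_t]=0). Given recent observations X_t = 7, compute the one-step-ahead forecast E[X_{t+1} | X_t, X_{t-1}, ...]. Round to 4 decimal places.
E[X_{t+1} \mid \mathcal F_t] = 5.6840

For an AR(p) model X_t = c + sum_i phi_i X_{t-i} + eps_t, the
one-step-ahead conditional mean is
  E[X_{t+1} | X_t, ...] = c + sum_i phi_i X_{t+1-i}.
Substitute known values:
  E[X_{t+1} | ...] = (0.812) * (7)
                   = 5.6840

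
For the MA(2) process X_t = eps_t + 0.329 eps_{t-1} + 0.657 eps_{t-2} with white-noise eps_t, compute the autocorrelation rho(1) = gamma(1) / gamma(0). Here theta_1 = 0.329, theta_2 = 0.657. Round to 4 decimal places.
\rho(1) = 0.3540

For an MA(q) process with theta_0 = 1, the autocovariance is
  gamma(k) = sigma^2 * sum_{i=0..q-k} theta_i * theta_{i+k},
and rho(k) = gamma(k) / gamma(0). Sigma^2 cancels.
  numerator   = (1)*(0.329) + (0.329)*(0.657) = 0.545153.
  denominator = (1)^2 + (0.329)^2 + (0.657)^2 = 1.53989.
  rho(1) = 0.545153 / 1.53989 = 0.3540.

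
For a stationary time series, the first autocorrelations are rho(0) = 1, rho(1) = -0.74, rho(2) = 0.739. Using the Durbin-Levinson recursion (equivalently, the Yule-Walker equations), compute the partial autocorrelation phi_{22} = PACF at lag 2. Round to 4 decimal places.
\phi_{22} = 0.4231

The PACF at lag k is phi_{kk}, the last component of the solution
to the Yule-Walker system G_k phi = r_k where
  (G_k)_{ij} = rho(|i - j|), (r_k)_i = rho(i), i,j = 1..k.
Equivalently, Durbin-Levinson gives phi_{kk} iteratively:
  phi_{11} = rho(1)
  phi_{kk} = [rho(k) - sum_{j=1..k-1} phi_{k-1,j} rho(k-j)]
            / [1 - sum_{j=1..k-1} phi_{k-1,j} rho(j)],
  phi_{k,j} = phi_{k-1,j} - phi_{kk} phi_{k-1,k-j},  j = 1..k-1.
Step k = 1:
  phi_11 = rho(1) = -0.74.
Step k = 2:
  phi_22 = [rho(2) - phi_11 rho(1)] / [1 - phi_11 rho(1)] = [0.739 - (-0.74)(-0.74)] / [1 - (-0.74)(-0.74)]
         = 0.1914 / 0.4524 = 0.4231.
Therefore phi_{22} = 0.4231.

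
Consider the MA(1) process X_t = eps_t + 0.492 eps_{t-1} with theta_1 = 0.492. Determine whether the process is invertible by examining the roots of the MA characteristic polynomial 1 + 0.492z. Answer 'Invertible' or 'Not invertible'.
\text{Invertible}

The MA(q) characteristic polynomial is P(z) = 1 + 0.492z.
Invertibility requires all roots to lie outside the unit circle, i.e. |z| > 1 for every root.
This is linear in z: 1 + (0.492) z = 0  =>  z = -1/(0.492) = -2.03252,  |z| = 2.03252.
Moduli of all roots: 2.0325.
All moduli strictly greater than 1? Yes.
Verdict: Invertible.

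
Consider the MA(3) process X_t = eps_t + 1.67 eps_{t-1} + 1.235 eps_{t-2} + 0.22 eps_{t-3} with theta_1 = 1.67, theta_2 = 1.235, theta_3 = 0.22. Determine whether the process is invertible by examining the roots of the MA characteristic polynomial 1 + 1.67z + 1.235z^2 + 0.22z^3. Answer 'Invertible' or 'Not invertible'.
\text{Invertible}

The MA(q) characteristic polynomial is P(z) = 1 + 1.67z + 1.235z^2 + 0.22z^3.
Invertibility requires all roots to lie outside the unit circle, i.e. |z| > 1 for every root.
Degree 3: look for a simple real root z0 first, then factor out (1 - z/z0) and solve the remaining quadratic.
Testing z0 = -4: P(-4) = 1 + (1.67)(-4) + (1.235)(-4)^2 + (0.22)(-4)^3
  = 1 + (-6.68) + (19.76) + (-14.08) = 0.  So z_0 = -4 is a root, |z_0| = 4.
Divide out the factor (1 + 0.25 z) = (1 - z/z0) (since 1/z0 = -0.25):
  P(z) = (1 + 0.25 z)(1 + (1.42) z + (0.88) z^2)
  [check: z-coef 1.42 - (-0.25) = 1.67; z^2-coef 0.88 - (-0.25)(1.42) = 1.235; z^3-coef -(-0.25)(0.88) = 0.22.]
Remaining roots from the quadratic factor 1 + (1.42) z + (0.88) z^2:
  Set 1 + (1.42) z + (0.88) z^2 = 0, i.e. a z^2 + b z + c = 0 with a = 0.88, b = 1.42, c = 1.
  Discriminant D = b^2 - 4ac = (1.42)^2 - 4*(0.88)*1 = 2.0164 - (3.52) = -1.5036.
  D < 0, so the roots are the complex-conjugate pair z = (-b +/- i sqrt(-D)) / (2a) = -0.8068 +/- 0.6967i.
  For a conjugate pair |z|^2 = z * conj(z) = (product of roots) = c/a = 1/(0.88) = 1.136364, so |z| = sqrt(1.136364) = 1.066 for both roots.
Moduli of all roots: 4.0000, 1.0660, 1.0660.
All moduli strictly greater than 1? Yes.
Verdict: Invertible.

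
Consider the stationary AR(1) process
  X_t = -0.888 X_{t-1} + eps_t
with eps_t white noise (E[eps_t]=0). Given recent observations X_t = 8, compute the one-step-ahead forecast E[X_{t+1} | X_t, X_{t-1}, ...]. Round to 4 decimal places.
E[X_{t+1} \mid \mathcal F_t] = -7.1040

For an AR(p) model X_t = c + sum_i phi_i X_{t-i} + eps_t, the
one-step-ahead conditional mean is
  E[X_{t+1} | X_t, ...] = c + sum_i phi_i X_{t+1-i}.
Substitute known values:
  E[X_{t+1} | ...] = (-0.888) * (8)
                   = -7.1040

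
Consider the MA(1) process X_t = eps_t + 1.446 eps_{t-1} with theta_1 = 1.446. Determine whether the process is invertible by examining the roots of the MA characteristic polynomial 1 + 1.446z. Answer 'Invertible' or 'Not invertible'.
\text{Not invertible}

The MA(q) characteristic polynomial is P(z) = 1 + 1.446z.
Invertibility requires all roots to lie outside the unit circle, i.e. |z| > 1 for every root.
This is linear in z: 1 + (1.446) z = 0  =>  z = -1/(1.446) = -0.691563,  |z| = 0.691563.
Moduli of all roots: 0.6916.
All moduli strictly greater than 1? No.
Verdict: Not invertible.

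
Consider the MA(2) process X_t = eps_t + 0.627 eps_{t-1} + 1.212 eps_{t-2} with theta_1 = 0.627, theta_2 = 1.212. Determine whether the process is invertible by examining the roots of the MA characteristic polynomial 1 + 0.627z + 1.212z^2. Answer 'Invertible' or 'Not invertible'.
\text{Not invertible}

The MA(q) characteristic polynomial is P(z) = 1 + 0.627z + 1.212z^2.
Invertibility requires all roots to lie outside the unit circle, i.e. |z| > 1 for every root.
Set 1 + (0.627) z + (1.212) z^2 = 0, i.e. a z^2 + b z + c = 0 with a = 1.212, b = 0.627, c = 1.
Discriminant D = b^2 - 4ac = (0.627)^2 - 4*(1.212)*1 = 0.393129 - (4.848) = -4.454871.
D < 0, so the roots are the complex-conjugate pair z = (-b +/- i sqrt(-D)) / (2a) = -0.2587 +/- 0.8707i.
For a conjugate pair |z|^2 = z * conj(z) = (product of roots) = c/a = 1/(1.212) = 0.825083, so |z| = sqrt(0.825083) = 0.9083 for both roots.
Moduli of all roots: 0.9083, 0.9083.
All moduli strictly greater than 1? No.
Verdict: Not invertible.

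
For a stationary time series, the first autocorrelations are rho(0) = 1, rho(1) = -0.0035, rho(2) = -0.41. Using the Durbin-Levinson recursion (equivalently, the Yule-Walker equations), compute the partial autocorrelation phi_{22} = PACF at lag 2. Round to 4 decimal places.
\phi_{22} = -0.4100

The PACF at lag k is phi_{kk}, the last component of the solution
to the Yule-Walker system G_k phi = r_k where
  (G_k)_{ij} = rho(|i - j|), (r_k)_i = rho(i), i,j = 1..k.
Equivalently, Durbin-Levinson gives phi_{kk} iteratively:
  phi_{11} = rho(1)
  phi_{kk} = [rho(k) - sum_{j=1..k-1} phi_{k-1,j} rho(k-j)]
            / [1 - sum_{j=1..k-1} phi_{k-1,j} rho(j)],
  phi_{k,j} = phi_{k-1,j} - phi_{kk} phi_{k-1,k-j},  j = 1..k-1.
Step k = 1:
  phi_11 = rho(1) = -0.0035.
Step k = 2:
  phi_22 = [rho(2) - phi_11 rho(1)] / [1 - phi_11 rho(1)] = [-0.41 - (-0.0035)(-0.0035)] / [1 - (-0.0035)(-0.0035)]
         = -0.41001225 / 0.99998775 = -0.41.
Therefore phi_{22} = -0.4100.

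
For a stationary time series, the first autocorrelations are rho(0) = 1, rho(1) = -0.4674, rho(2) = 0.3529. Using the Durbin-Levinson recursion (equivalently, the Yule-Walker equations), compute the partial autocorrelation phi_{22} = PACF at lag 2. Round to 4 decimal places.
\phi_{22} = 0.1720

The PACF at lag k is phi_{kk}, the last component of the solution
to the Yule-Walker system G_k phi = r_k where
  (G_k)_{ij} = rho(|i - j|), (r_k)_i = rho(i), i,j = 1..k.
Equivalently, Durbin-Levinson gives phi_{kk} iteratively:
  phi_{11} = rho(1)
  phi_{kk} = [rho(k) - sum_{j=1..k-1} phi_{k-1,j} rho(k-j)]
            / [1 - sum_{j=1..k-1} phi_{k-1,j} rho(j)],
  phi_{k,j} = phi_{k-1,j} - phi_{kk} phi_{k-1,k-j},  j = 1..k-1.
Step k = 1:
  phi_11 = rho(1) = -0.4674.
Step k = 2:
  phi_22 = [rho(2) - phi_11 rho(1)] / [1 - phi_11 rho(1)] = [0.3529 - (-0.4674)(-0.4674)] / [1 - (-0.4674)(-0.4674)]
         = 0.13443724 / 0.78153724 = 0.172.
Therefore phi_{22} = 0.1720.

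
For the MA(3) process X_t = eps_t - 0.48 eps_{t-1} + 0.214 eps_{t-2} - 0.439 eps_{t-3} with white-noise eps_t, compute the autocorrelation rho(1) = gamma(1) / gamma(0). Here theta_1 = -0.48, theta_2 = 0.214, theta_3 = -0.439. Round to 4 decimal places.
\rho(1) = -0.4607

For an MA(q) process with theta_0 = 1, the autocovariance is
  gamma(k) = sigma^2 * sum_{i=0..q-k} theta_i * theta_{i+k},
and rho(k) = gamma(k) / gamma(0). Sigma^2 cancels.
  numerator   = (1)*(-0.48) + (-0.48)*(0.214) + (0.214)*(-0.439) = -0.676666.
  denominator = (1)^2 + (-0.48)^2 + (0.214)^2 + (-0.439)^2 = 1.468917.
  rho(1) = -0.676666 / 1.468917 = -0.4607.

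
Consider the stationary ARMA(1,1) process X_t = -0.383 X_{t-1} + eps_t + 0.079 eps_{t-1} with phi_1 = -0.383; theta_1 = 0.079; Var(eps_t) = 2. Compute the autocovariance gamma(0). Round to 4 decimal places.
\gamma(0) = 2.2166

Multiply the model equation by X_{t-k} and take expectations. With theta_0 = psi_0 = 1 and psi_j the MA(infinity) weights, this gives
  gamma(k) - sum_i phi_i gamma(k-i) = c_k,
  c_k = sigma^2 * sum_{j=k..q} theta_j psi_{j-k}   (c_k = 0 for k > q),
using gamma(-m) = gamma(m).
psi-weights needed (psi_j = theta_j + sum_i phi_i psi_{j-i}):
  psi_1 = theta_1 + phi_1 = 0.079 + (-0.383) = -0.304
Right-hand sides:
  c_0 = sigma^2 (1 + theta_1 psi_1) = 2 * (1 + (0.079)(-0.304)) = 2 * 0.975984 = 1.951968
  c_1 = sigma^2 theta_1 = 2 * (0.079) = 0.158
  c_2 = 0
Equations for k = 0 and k = 1 (AR order 1):
  gamma(0) = phi_1 gamma(1) + c_0
  gamma(1) = phi_1 gamma(0) + c_1
Substituting the second into the first: gamma(0) (1 - phi_1^2) = c_0 + phi_1 c_1, so
  gamma(0) = (c_0 + phi_1 c_1) / (1 - phi_1^2) = (1.951968 + (-0.383)(0.158)) / (1 - (-0.383)^2) = 1.891454 / 0.853311 = 2.216606.
Therefore gamma(0) = 2.2166 (to 4 decimal places).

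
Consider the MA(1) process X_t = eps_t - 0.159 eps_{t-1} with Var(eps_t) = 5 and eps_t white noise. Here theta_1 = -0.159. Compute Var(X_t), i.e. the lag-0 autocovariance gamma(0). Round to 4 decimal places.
\gamma(0) = 5.1264

For an MA(q) process X_t = eps_t + sum_i theta_i eps_{t-i} with
Var(eps_t) = sigma^2, the variance is
  gamma(0) = sigma^2 * (1 + sum_i theta_i^2).
  sum_i theta_i^2 = (-0.159)^2 = 0.025281.
  gamma(0) = 5 * (1 + 0.025281) = 5 * 1.025281 = 5.126405, which rounds to 5.1264.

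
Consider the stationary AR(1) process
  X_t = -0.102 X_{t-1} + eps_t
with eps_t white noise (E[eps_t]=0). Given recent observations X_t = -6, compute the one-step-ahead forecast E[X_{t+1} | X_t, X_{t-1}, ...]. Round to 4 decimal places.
E[X_{t+1} \mid \mathcal F_t] = 0.6120

For an AR(p) model X_t = c + sum_i phi_i X_{t-i} + eps_t, the
one-step-ahead conditional mean is
  E[X_{t+1} | X_t, ...] = c + sum_i phi_i X_{t+1-i}.
Substitute known values:
  E[X_{t+1} | ...] = (-0.102) * (-6)
                   = 0.6120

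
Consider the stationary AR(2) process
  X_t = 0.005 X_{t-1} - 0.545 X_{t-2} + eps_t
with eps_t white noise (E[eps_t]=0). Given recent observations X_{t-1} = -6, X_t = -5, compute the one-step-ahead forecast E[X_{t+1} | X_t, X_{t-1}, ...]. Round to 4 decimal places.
E[X_{t+1} \mid \mathcal F_t] = 3.2450

For an AR(p) model X_t = c + sum_i phi_i X_{t-i} + eps_t, the
one-step-ahead conditional mean is
  E[X_{t+1} | X_t, ...] = c + sum_i phi_i X_{t+1-i}.
Substitute known values:
  E[X_{t+1} | ...] = (0.005) * (-5) + (-0.545) * (-6)
                   = 3.2450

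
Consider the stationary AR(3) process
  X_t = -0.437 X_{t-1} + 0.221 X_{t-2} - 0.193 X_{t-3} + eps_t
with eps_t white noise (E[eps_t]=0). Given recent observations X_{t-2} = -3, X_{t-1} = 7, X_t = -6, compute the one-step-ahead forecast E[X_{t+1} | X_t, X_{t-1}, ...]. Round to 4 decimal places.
E[X_{t+1} \mid \mathcal F_t] = 4.7480

For an AR(p) model X_t = c + sum_i phi_i X_{t-i} + eps_t, the
one-step-ahead conditional mean is
  E[X_{t+1} | X_t, ...] = c + sum_i phi_i X_{t+1-i}.
Substitute known values:
  E[X_{t+1} | ...] = (-0.437) * (-6) + (0.221) * (7) + (-0.193) * (-3)
                   = 4.7480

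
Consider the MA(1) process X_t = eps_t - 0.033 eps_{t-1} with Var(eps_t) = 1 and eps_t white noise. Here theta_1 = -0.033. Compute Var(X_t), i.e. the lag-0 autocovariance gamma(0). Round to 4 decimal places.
\gamma(0) = 1.0011

For an MA(q) process X_t = eps_t + sum_i theta_i eps_{t-i} with
Var(eps_t) = sigma^2, the variance is
  gamma(0) = sigma^2 * (1 + sum_i theta_i^2).
  sum_i theta_i^2 = (-0.033)^2 = 0.001089.
  gamma(0) = 1 * (1 + 0.001089) = 1 * 1.001089 = 1.001089, which rounds to 1.0011.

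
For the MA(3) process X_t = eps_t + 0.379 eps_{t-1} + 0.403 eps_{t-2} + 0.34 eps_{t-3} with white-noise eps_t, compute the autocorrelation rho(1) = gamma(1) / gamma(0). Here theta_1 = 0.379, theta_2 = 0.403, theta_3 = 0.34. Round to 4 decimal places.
\rho(1) = 0.4704

For an MA(q) process with theta_0 = 1, the autocovariance is
  gamma(k) = sigma^2 * sum_{i=0..q-k} theta_i * theta_{i+k},
and rho(k) = gamma(k) / gamma(0). Sigma^2 cancels.
  numerator   = (1)*(0.379) + (0.379)*(0.403) + (0.403)*(0.34) = 0.668757.
  denominator = (1)^2 + (0.379)^2 + (0.403)^2 + (0.34)^2 = 1.42165.
  rho(1) = 0.668757 / 1.42165 = 0.4704.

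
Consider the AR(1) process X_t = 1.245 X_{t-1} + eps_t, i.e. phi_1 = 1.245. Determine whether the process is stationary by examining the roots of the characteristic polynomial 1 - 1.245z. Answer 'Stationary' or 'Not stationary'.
\text{Not stationary}

The AR(p) characteristic polynomial is P(z) = 1 - 1.245z.
Stationarity requires all roots to lie outside the unit circle, i.e. |z| > 1 for every root.
This is linear in z: 1 + (-1.245) z = 0  =>  z = -1/(-1.245) = 0.803213,  |z| = 0.803213.
Moduli of all roots: 0.8032.
All moduli strictly greater than 1? No.
Verdict: Not stationary.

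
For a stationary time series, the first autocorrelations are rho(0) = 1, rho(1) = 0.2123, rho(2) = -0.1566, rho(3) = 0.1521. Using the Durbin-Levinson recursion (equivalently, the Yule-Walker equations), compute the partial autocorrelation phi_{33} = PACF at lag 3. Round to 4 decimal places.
\phi_{33} = 0.2600

The PACF at lag k is phi_{kk}, the last component of the solution
to the Yule-Walker system G_k phi = r_k where
  (G_k)_{ij} = rho(|i - j|), (r_k)_i = rho(i), i,j = 1..k.
Equivalently, Durbin-Levinson gives phi_{kk} iteratively:
  phi_{11} = rho(1)
  phi_{kk} = [rho(k) - sum_{j=1..k-1} phi_{k-1,j} rho(k-j)]
            / [1 - sum_{j=1..k-1} phi_{k-1,j} rho(j)],
  phi_{k,j} = phi_{k-1,j} - phi_{kk} phi_{k-1,k-j},  j = 1..k-1.
Step k = 1:
  phi_11 = rho(1) = 0.2123.
Step k = 2:
  phi_22 = [rho(2) - phi_11 rho(1)] / [1 - phi_11 rho(1)] = [-0.1566 - (0.2123)(0.2123)] / [1 - (0.2123)(0.2123)]
         = -0.20167129 / 0.95492871 = -0.21119.
  Update: phi_21 = phi_11 - phi_22 phi_11 = 0.2123 - (-0.21119)(0.2123) = 0.257136.
Step k = 3:
  phi_33 = [rho(3) - phi_21 rho(2) - phi_22 rho(1)] / [1 - phi_21 rho(1) - phi_22 rho(2)]
    numerator   = 0.1521 - (0.257136)(-0.1566) - (-0.21119)(0.2123) = 0.23720305
    denominator = 1 - (0.257136)(0.2123) - (-0.21119)(-0.1566) = 0.91233777
  phi_33 = 0.23720305 / 0.91233777 = 0.26.
Therefore phi_{33} = 0.2600.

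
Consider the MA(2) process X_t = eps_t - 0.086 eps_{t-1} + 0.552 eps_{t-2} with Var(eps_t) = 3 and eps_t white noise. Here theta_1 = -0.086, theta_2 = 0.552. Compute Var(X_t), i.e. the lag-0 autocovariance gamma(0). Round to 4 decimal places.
\gamma(0) = 3.9363

For an MA(q) process X_t = eps_t + sum_i theta_i eps_{t-i} with
Var(eps_t) = sigma^2, the variance is
  gamma(0) = sigma^2 * (1 + sum_i theta_i^2).
  sum_i theta_i^2 = (-0.086)^2 + (0.552)^2 = 0.007396 + 0.304704 = 0.3121.
  gamma(0) = 3 * (1 + 0.3121) = 3 * 1.3121 = 3.9363.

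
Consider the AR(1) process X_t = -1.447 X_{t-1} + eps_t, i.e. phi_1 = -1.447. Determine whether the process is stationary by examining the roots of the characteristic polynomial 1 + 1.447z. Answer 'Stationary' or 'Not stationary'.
\text{Not stationary}

The AR(p) characteristic polynomial is P(z) = 1 + 1.447z.
Stationarity requires all roots to lie outside the unit circle, i.e. |z| > 1 for every root.
This is linear in z: 1 + (1.447) z = 0  =>  z = -1/(1.447) = -0.691085,  |z| = 0.691085.
Moduli of all roots: 0.6911.
All moduli strictly greater than 1? No.
Verdict: Not stationary.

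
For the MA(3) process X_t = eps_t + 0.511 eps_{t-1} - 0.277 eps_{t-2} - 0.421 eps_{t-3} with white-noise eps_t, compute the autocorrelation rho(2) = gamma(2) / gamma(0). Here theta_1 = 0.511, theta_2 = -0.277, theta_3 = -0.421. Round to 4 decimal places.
\rho(2) = -0.3248

For an MA(q) process with theta_0 = 1, the autocovariance is
  gamma(k) = sigma^2 * sum_{i=0..q-k} theta_i * theta_{i+k},
and rho(k) = gamma(k) / gamma(0). Sigma^2 cancels.
  numerator   = (1)*(-0.277) + (0.511)*(-0.421) = -0.492131.
  denominator = (1)^2 + (0.511)^2 + (-0.277)^2 + (-0.421)^2 = 1.515091.
  rho(2) = -0.492131 / 1.515091 = -0.3248.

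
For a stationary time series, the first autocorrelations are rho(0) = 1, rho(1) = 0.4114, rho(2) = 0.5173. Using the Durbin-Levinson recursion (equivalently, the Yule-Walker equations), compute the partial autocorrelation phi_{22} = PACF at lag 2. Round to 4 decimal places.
\phi_{22} = 0.4190

The PACF at lag k is phi_{kk}, the last component of the solution
to the Yule-Walker system G_k phi = r_k where
  (G_k)_{ij} = rho(|i - j|), (r_k)_i = rho(i), i,j = 1..k.
Equivalently, Durbin-Levinson gives phi_{kk} iteratively:
  phi_{11} = rho(1)
  phi_{kk} = [rho(k) - sum_{j=1..k-1} phi_{k-1,j} rho(k-j)]
            / [1 - sum_{j=1..k-1} phi_{k-1,j} rho(j)],
  phi_{k,j} = phi_{k-1,j} - phi_{kk} phi_{k-1,k-j},  j = 1..k-1.
Step k = 1:
  phi_11 = rho(1) = 0.4114.
Step k = 2:
  phi_22 = [rho(2) - phi_11 rho(1)] / [1 - phi_11 rho(1)] = [0.5173 - (0.4114)(0.4114)] / [1 - (0.4114)(0.4114)]
         = 0.34805004 / 0.83075004 = 0.419.
Therefore phi_{22} = 0.4190.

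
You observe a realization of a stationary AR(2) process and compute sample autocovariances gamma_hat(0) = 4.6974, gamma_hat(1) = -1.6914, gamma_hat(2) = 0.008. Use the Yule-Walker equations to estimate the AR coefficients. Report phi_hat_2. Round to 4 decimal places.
\hat\phi_{2} = -0.1470

The Yule-Walker equations for an AR(p) process read, in matrix form,
  Gamma_p phi = r_p,   with   (Gamma_p)_{ij} = gamma(|i - j|),
                       (r_p)_i = gamma(i),   i,j = 1..p.
Substitute the sample gammas (Toeplitz matrix and right-hand side of size 2):
  Gamma_p = [[4.6974, -1.6914], [-1.6914, 4.6974]]
  r_p     = [-1.6914, 0.008]
Written out:
  4.6974 phi_1 - 1.6914 phi_2 = -1.6914
  -1.6914 phi_1 + 4.6974 phi_2 = 0.008
Solve by Cramer's rule:
  det = gamma(0)^2 - gamma(1)^2 = (4.6974)^2 - (-1.6914)^2 = 22.06556676 - 2.86083396 = 19.2047328
  phi_hat_1 = [gamma(1) gamma(0) - gamma(1) gamma(2)] / det = [(-1.6914)(4.6974) - (-1.6914)(0.008)] / 19.2047328 = -7.93165116 / 19.2047328 = -0.413
  phi_hat_2 = [gamma(0) gamma(2) - gamma(1)^2] / det = [(4.6974)(0.008) - (-1.6914)^2] / 19.2047328 = -2.82325476 / 19.2047328 = -0.147
So phi_hat = [-0.4130, -0.1470].
Therefore phi_hat_2 = -0.1470.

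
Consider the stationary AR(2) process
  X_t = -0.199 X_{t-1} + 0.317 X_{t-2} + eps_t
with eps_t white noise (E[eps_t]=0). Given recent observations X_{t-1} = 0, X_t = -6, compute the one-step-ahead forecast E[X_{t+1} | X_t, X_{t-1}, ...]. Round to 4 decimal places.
E[X_{t+1} \mid \mathcal F_t] = 1.1940

For an AR(p) model X_t = c + sum_i phi_i X_{t-i} + eps_t, the
one-step-ahead conditional mean is
  E[X_{t+1} | X_t, ...] = c + sum_i phi_i X_{t+1-i}.
Substitute known values:
  E[X_{t+1} | ...] = (-0.199) * (-6) + (0.317) * (0)
                   = 1.1940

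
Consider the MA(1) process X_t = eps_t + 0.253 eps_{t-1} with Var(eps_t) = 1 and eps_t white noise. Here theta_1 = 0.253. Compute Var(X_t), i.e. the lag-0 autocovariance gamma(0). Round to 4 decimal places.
\gamma(0) = 1.0640

For an MA(q) process X_t = eps_t + sum_i theta_i eps_{t-i} with
Var(eps_t) = sigma^2, the variance is
  gamma(0) = sigma^2 * (1 + sum_i theta_i^2).
  sum_i theta_i^2 = (0.253)^2 = 0.064009.
  gamma(0) = 1 * (1 + 0.064009) = 1 * 1.064009 = 1.064009, which rounds to 1.0640.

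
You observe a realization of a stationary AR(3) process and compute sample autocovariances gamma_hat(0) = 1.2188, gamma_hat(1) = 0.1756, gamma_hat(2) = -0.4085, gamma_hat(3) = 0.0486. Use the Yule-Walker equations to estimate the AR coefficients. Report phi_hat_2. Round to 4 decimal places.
\hat\phi_{2} = -0.4000

The Yule-Walker equations for an AR(p) process read, in matrix form,
  Gamma_p phi = r_p,   with   (Gamma_p)_{ij} = gamma(|i - j|),
                       (r_p)_i = gamma(i),   i,j = 1..p.
Substitute the sample gammas (Toeplitz matrix and right-hand side of size 3):
  Gamma_p = [[1.2188, 0.1756, -0.4085], [0.1756, 1.2188, 0.1756], [-0.4085, 0.1756, 1.2188]]
  r_p     = [0.1756, -0.4085, 0.0486]
Written out (R1..R3):
  (R1) 1.2188 phi_1 + 0.1756 phi_2 - 0.4085 phi_3 = 0.1756
  (R2) 0.1756 phi_1 + 1.2188 phi_2 + 0.1756 phi_3 = -0.4085
  (R3) -0.4085 phi_1 + 0.1756 phi_2 + 1.2188 phi_3 = 0.0486
Gaussian elimination:
  R2 <- R2 - (0.1756/1.2188) R1 = R2 - (0.144076) R1:  1.1935 phi_2 + 0.234455 phi_3 = -0.4338
  R3 <- R3 - (-0.4085/1.2188) R1 = R3 - (-0.335166) R1:  0.234455 phi_2 + 1.081885 phi_3 = 0.107455
  R3 <- R3 - (0.234455/1.1935) R2 = R3 - (0.196443) R2:  1.035828 phi_3 = 0.192672
Back-substitution:
  phi_hat_3 = 0.192672 / 1.035828 = 0.186008
  phi_hat_2 = (-0.4338 - (0.234455)(0.186008)) / 1.1935 = -0.400009
  phi_hat_1 = (0.1756 - (0.1756)(-0.400009) - (-0.4085)(0.186008)) / 1.2188 = 0.264051
So phi_hat = [0.2641, -0.4000, 0.1860].
Therefore phi_hat_2 = -0.4000.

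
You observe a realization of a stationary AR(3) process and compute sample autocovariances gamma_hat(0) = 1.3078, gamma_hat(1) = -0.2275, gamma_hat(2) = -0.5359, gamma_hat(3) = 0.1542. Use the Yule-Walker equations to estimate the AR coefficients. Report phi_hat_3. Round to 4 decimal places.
\hat\phi_{3} = -0.0840

The Yule-Walker equations for an AR(p) process read, in matrix form,
  Gamma_p phi = r_p,   with   (Gamma_p)_{ij} = gamma(|i - j|),
                       (r_p)_i = gamma(i),   i,j = 1..p.
Substitute the sample gammas (Toeplitz matrix and right-hand side of size 3):
  Gamma_p = [[1.3078, -0.2275, -0.5359], [-0.2275, 1.3078, -0.2275], [-0.5359, -0.2275, 1.3078]]
  r_p     = [-0.2275, -0.5359, 0.1542]
Written out (R1..R3):
  (R1) 1.3078 phi_1 - 0.2275 phi_2 - 0.5359 phi_3 = -0.2275
  (R2) -0.2275 phi_1 + 1.3078 phi_2 - 0.2275 phi_3 = -0.5359
  (R3) -0.5359 phi_1 - 0.2275 phi_2 + 1.3078 phi_3 = 0.1542
Gaussian elimination:
  R2 <- R2 - (-0.2275/1.3078) R1 = R2 - (-0.173956) R1:  1.268225 phi_2 - 0.320723 phi_3 = -0.575475
  R3 <- R3 - (-0.5359/1.3078) R1 = R3 - (-0.409772) R1:  -0.320723 phi_2 + 1.088203 phi_3 = 0.060977
  R3 <- R3 - (-0.320723/1.268225) R2 = R3 - (-0.252891) R2:  1.007095 phi_3 = -0.084556
Back-substitution:
  phi_hat_3 = -0.084556 / 1.007095 = -0.08396
  phi_hat_2 = (-0.575475 - (-0.320723)(-0.08396)) / 1.268225 = -0.474997
  phi_hat_1 = (-0.2275 - (-0.2275)(-0.474997) - (-0.5359)(-0.08396)) / 1.3078 = -0.290989
So phi_hat = [-0.2910, -0.4750, -0.0840].
Therefore phi_hat_3 = -0.0840.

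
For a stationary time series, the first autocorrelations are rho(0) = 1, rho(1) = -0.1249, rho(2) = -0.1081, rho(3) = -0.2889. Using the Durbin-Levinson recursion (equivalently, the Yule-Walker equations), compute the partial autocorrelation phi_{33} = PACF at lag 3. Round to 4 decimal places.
\phi_{33} = -0.3301

The PACF at lag k is phi_{kk}, the last component of the solution
to the Yule-Walker system G_k phi = r_k where
  (G_k)_{ij} = rho(|i - j|), (r_k)_i = rho(i), i,j = 1..k.
Equivalently, Durbin-Levinson gives phi_{kk} iteratively:
  phi_{11} = rho(1)
  phi_{kk} = [rho(k) - sum_{j=1..k-1} phi_{k-1,j} rho(k-j)]
            / [1 - sum_{j=1..k-1} phi_{k-1,j} rho(j)],
  phi_{k,j} = phi_{k-1,j} - phi_{kk} phi_{k-1,k-j},  j = 1..k-1.
Step k = 1:
  phi_11 = rho(1) = -0.1249.
Step k = 2:
  phi_22 = [rho(2) - phi_11 rho(1)] / [1 - phi_11 rho(1)] = [-0.1081 - (-0.1249)(-0.1249)] / [1 - (-0.1249)(-0.1249)]
         = -0.12370001 / 0.98439999 = -0.12566.
  Update: phi_21 = phi_11 - phi_22 phi_11 = -0.1249 - (-0.12566)(-0.1249) = -0.140595.
Step k = 3:
  phi_33 = [rho(3) - phi_21 rho(2) - phi_22 rho(1)] / [1 - phi_21 rho(1) - phi_22 rho(2)]
    numerator   = -0.2889 - (-0.140595)(-0.1081) - (-0.12566)(-0.1249) = -0.31979329
    denominator = 1 - (-0.140595)(-0.1249) - (-0.12566)(-0.1081) = 0.96885581
  phi_33 = -0.31979329 / 0.96885581 = -0.3301.
Therefore phi_{33} = -0.3301.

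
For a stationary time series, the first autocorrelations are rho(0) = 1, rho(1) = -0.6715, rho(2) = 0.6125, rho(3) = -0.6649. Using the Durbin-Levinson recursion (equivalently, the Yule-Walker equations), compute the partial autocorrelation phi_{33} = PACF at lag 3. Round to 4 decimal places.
\phi_{33} = -0.3530

The PACF at lag k is phi_{kk}, the last component of the solution
to the Yule-Walker system G_k phi = r_k where
  (G_k)_{ij} = rho(|i - j|), (r_k)_i = rho(i), i,j = 1..k.
Equivalently, Durbin-Levinson gives phi_{kk} iteratively:
  phi_{11} = rho(1)
  phi_{kk} = [rho(k) - sum_{j=1..k-1} phi_{k-1,j} rho(k-j)]
            / [1 - sum_{j=1..k-1} phi_{k-1,j} rho(j)],
  phi_{k,j} = phi_{k-1,j} - phi_{kk} phi_{k-1,k-j},  j = 1..k-1.
Step k = 1:
  phi_11 = rho(1) = -0.6715.
Step k = 2:
  phi_22 = [rho(2) - phi_11 rho(1)] / [1 - phi_11 rho(1)] = [0.6125 - (-0.6715)(-0.6715)] / [1 - (-0.6715)(-0.6715)]
         = 0.16158775 / 0.54908775 = 0.294284.
  Update: phi_21 = phi_11 - phi_22 phi_11 = -0.6715 - (0.294284)(-0.6715) = -0.473888.
Step k = 3:
  phi_33 = [rho(3) - phi_21 rho(2) - phi_22 rho(1)] / [1 - phi_21 rho(1) - phi_22 rho(2)]
    numerator   = -0.6649 - (-0.473888)(0.6125) - (0.294284)(-0.6715) = -0.17703171
    denominator = 1 - (-0.473888)(-0.6715) - (0.294284)(0.6125) = 0.50153506
  phi_33 = -0.17703171 / 0.50153506 = -0.353.
Therefore phi_{33} = -0.3530.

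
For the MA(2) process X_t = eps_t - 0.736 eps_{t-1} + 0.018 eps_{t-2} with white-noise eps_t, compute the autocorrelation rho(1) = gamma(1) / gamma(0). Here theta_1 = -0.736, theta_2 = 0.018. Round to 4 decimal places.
\rho(1) = -0.4859

For an MA(q) process with theta_0 = 1, the autocovariance is
  gamma(k) = sigma^2 * sum_{i=0..q-k} theta_i * theta_{i+k},
and rho(k) = gamma(k) / gamma(0). Sigma^2 cancels.
  numerator   = (1)*(-0.736) + (-0.736)*(0.018) = -0.749248.
  denominator = (1)^2 + (-0.736)^2 + (0.018)^2 = 1.54202.
  rho(1) = -0.749248 / 1.54202 = -0.4859.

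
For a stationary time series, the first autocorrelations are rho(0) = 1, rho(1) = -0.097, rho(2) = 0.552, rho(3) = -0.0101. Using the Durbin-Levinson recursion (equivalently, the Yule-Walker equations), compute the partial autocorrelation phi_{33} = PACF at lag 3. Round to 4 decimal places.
\phi_{33} = 0.0970

The PACF at lag k is phi_{kk}, the last component of the solution
to the Yule-Walker system G_k phi = r_k where
  (G_k)_{ij} = rho(|i - j|), (r_k)_i = rho(i), i,j = 1..k.
Equivalently, Durbin-Levinson gives phi_{kk} iteratively:
  phi_{11} = rho(1)
  phi_{kk} = [rho(k) - sum_{j=1..k-1} phi_{k-1,j} rho(k-j)]
            / [1 - sum_{j=1..k-1} phi_{k-1,j} rho(j)],
  phi_{k,j} = phi_{k-1,j} - phi_{kk} phi_{k-1,k-j},  j = 1..k-1.
Step k = 1:
  phi_11 = rho(1) = -0.097.
Step k = 2:
  phi_22 = [rho(2) - phi_11 rho(1)] / [1 - phi_11 rho(1)] = [0.552 - (-0.097)(-0.097)] / [1 - (-0.097)(-0.097)]
         = 0.542591 / 0.990591 = 0.547745.
  Update: phi_21 = phi_11 - phi_22 phi_11 = -0.097 - (0.547745)(-0.097) = -0.043869.
Step k = 3:
  phi_33 = [rho(3) - phi_21 rho(2) - phi_22 rho(1)] / [1 - phi_21 rho(1) - phi_22 rho(2)]
    numerator   = -0.0101 - (-0.043869)(0.552) - (0.547745)(-0.097) = 0.06724679
    denominator = 1 - (-0.043869)(-0.097) - (0.547745)(0.552) = 0.69338964
  phi_33 = 0.06724679 / 0.69338964 = 0.097.
Therefore phi_{33} = 0.0970.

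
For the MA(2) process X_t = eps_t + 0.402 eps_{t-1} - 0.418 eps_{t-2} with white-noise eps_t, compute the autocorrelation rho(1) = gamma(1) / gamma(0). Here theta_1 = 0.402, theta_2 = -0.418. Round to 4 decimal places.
\rho(1) = 0.1751

For an MA(q) process with theta_0 = 1, the autocovariance is
  gamma(k) = sigma^2 * sum_{i=0..q-k} theta_i * theta_{i+k},
and rho(k) = gamma(k) / gamma(0). Sigma^2 cancels.
  numerator   = (1)*(0.402) + (0.402)*(-0.418) = 0.233964.
  denominator = (1)^2 + (0.402)^2 + (-0.418)^2 = 1.336328.
  rho(1) = 0.233964 / 1.336328 = 0.1751.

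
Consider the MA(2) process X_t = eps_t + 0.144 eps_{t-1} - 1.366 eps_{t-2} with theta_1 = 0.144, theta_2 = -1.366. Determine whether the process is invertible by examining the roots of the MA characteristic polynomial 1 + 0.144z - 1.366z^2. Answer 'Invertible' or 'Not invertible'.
\text{Not invertible}

The MA(q) characteristic polynomial is P(z) = 1 + 0.144z - 1.366z^2.
Invertibility requires all roots to lie outside the unit circle, i.e. |z| > 1 for every root.
Set 1 + (0.144) z + (-1.366) z^2 = 0, i.e. a z^2 + b z + c = 0 with a = -1.366, b = 0.144, c = 1.
Discriminant D = b^2 - 4ac = (0.144)^2 - 4*(-1.366)*1 = 0.020736 - (-5.464) = 5.484736.
D >= 0, so the roots are real: z = (-b +/- sqrt(D)) / (2a) = (-0.144 +/- 2.341951) / (-2.732).
  z_1 = (-0.144 + 2.341951) / (-2.732) = -0.8045,   |z_1| = 0.8045.
  z_2 = (-0.144 - 2.341951) / (-2.732) = 0.9099,   |z_2| = 0.9099.
Moduli of all roots: 0.8045, 0.9099.
All moduli strictly greater than 1? No.
Verdict: Not invertible.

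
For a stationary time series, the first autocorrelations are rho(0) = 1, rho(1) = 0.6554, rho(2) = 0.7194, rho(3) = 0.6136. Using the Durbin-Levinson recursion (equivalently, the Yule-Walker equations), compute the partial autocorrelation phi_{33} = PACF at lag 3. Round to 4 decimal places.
\phi_{33} = 0.1150

The PACF at lag k is phi_{kk}, the last component of the solution
to the Yule-Walker system G_k phi = r_k where
  (G_k)_{ij} = rho(|i - j|), (r_k)_i = rho(i), i,j = 1..k.
Equivalently, Durbin-Levinson gives phi_{kk} iteratively:
  phi_{11} = rho(1)
  phi_{kk} = [rho(k) - sum_{j=1..k-1} phi_{k-1,j} rho(k-j)]
            / [1 - sum_{j=1..k-1} phi_{k-1,j} rho(j)],
  phi_{k,j} = phi_{k-1,j} - phi_{kk} phi_{k-1,k-j},  j = 1..k-1.
Step k = 1:
  phi_11 = rho(1) = 0.6554.
Step k = 2:
  phi_22 = [rho(2) - phi_11 rho(1)] / [1 - phi_11 rho(1)] = [0.7194 - (0.6554)(0.6554)] / [1 - (0.6554)(0.6554)]
         = 0.28985084 / 0.57045084 = 0.508108.
  Update: phi_21 = phi_11 - phi_22 phi_11 = 0.6554 - (0.508108)(0.6554) = 0.322386.
Step k = 3:
  phi_33 = [rho(3) - phi_21 rho(2) - phi_22 rho(1)] / [1 - phi_21 rho(1) - phi_22 rho(2)]
    numerator   = 0.6136 - (0.322386)(0.7194) - (0.508108)(0.6554) = 0.04866145
    denominator = 1 - (0.322386)(0.6554) - (0.508108)(0.7194) = 0.42317521
  phi_33 = 0.04866145 / 0.42317521 = 0.115.
Therefore phi_{33} = 0.1150.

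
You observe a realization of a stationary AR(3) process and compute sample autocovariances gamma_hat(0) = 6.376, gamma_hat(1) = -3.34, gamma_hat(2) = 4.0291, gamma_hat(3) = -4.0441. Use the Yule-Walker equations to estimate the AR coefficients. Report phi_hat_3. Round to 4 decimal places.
\hat\phi_{3} = -0.3790

The Yule-Walker equations for an AR(p) process read, in matrix form,
  Gamma_p phi = r_p,   with   (Gamma_p)_{ij} = gamma(|i - j|),
                       (r_p)_i = gamma(i),   i,j = 1..p.
Substitute the sample gammas (Toeplitz matrix and right-hand side of size 3):
  Gamma_p = [[6.376, -3.34, 4.0291], [-3.34, 6.376, -3.34], [4.0291, -3.34, 6.376]]
  r_p     = [-3.34, 4.0291, -4.0441]
Written out (R1..R3):
  (R1) 6.376 phi_1 - 3.34 phi_2 + 4.0291 phi_3 = -3.34
  (R2) -3.34 phi_1 + 6.376 phi_2 - 3.34 phi_3 = 4.0291
  (R3) 4.0291 phi_1 - 3.34 phi_2 + 6.376 phi_3 = -4.0441
Gaussian elimination:
  R2 <- R2 - (-3.34/6.376) R1 = R2 - (-0.523839) R1:  4.626376 phi_2 - 1.229399 phi_3 = 2.279476
  R3 <- R3 - (4.0291/6.376) R1 = R3 - (0.631917) R1:  -1.229399 phi_2 + 3.829945 phi_3 = -1.933499
  R3 <- R3 - (-1.229399/4.626376) R2 = R3 - (-0.265737) R2:  3.503248 phi_3 = -1.327758
Back-substitution:
  phi_hat_3 = -1.327758 / 3.503248 = -0.379008
  phi_hat_2 = (2.279476 - (-1.229399)(-0.379008)) / 4.626376 = 0.391997
  phi_hat_1 = (-3.34 - (-3.34)(0.391997) - (4.0291)(-0.379008)) / 6.376 = -0.078995
So phi_hat = [-0.0790, 0.3920, -0.3790].
Therefore phi_hat_3 = -0.3790.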